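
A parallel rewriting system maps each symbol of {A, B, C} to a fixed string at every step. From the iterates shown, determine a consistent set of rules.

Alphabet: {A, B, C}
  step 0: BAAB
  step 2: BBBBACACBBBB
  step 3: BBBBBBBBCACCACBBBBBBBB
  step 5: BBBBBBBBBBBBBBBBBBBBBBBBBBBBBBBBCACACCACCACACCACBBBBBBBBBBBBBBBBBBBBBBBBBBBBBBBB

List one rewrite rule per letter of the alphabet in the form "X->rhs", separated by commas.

  step 2 ⇒ step 3: BBBBACACBBBB ⇒ BB·BB·BB·BB·C·AC·C·AC·BB·BB·BB·BB
    A ↦ C
    B ↦ BB
    C ↦ AC

A->C, B->BB, C->AC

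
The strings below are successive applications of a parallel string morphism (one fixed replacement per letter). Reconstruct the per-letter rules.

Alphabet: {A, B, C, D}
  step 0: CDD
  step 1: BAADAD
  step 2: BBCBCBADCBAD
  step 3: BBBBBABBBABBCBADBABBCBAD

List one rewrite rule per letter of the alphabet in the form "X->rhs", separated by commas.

  step 2 ⇒ step 3: BBCBCBADCBAD ⇒ BB·BB·BA·BB·BA·BB·CB·AD·BA·BB·CB·AD
    A ↦ CB
    B ↦ BB
    C ↦ BA
    D ↦ AD

A->CB, B->BB, C->BA, D->AD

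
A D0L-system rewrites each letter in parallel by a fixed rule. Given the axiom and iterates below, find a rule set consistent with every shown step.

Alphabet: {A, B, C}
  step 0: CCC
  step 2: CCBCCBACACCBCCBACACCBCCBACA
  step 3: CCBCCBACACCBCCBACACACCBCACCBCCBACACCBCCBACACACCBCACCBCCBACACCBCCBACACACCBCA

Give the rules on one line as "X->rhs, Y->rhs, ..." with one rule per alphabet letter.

A->CA, B->ACA, C->CCB

  step 2 ⇒ step 3: CCBCCBACACCBCCBACACCBCCBACA ⇒ CCB·CCB·ACA·CCB·CCB·ACA·CA·CCB·CA·CCB·CCB·ACA·CCB·CCB·ACA·CA·CCB·CA·CCB·CCB·ACA·CCB·CCB·ACA·CA·CCB·CA
    A ↦ CA
    B ↦ ACA
    C ↦ CCB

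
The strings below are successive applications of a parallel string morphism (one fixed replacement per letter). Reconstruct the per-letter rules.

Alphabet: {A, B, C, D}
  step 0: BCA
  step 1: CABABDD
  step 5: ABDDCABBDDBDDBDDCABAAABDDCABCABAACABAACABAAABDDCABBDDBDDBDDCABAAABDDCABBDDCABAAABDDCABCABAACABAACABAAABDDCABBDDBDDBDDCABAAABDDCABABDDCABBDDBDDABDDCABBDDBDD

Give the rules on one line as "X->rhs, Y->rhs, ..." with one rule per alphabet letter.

A->BDD, B->CAB, C->A, D->A

  step 0 ⇒ step 1: BCA ⇒ CAB·A·BDD
    A ↦ BDD
    B ↦ CAB
    C ↦ A
    D ↦ A  (constrained at step 1)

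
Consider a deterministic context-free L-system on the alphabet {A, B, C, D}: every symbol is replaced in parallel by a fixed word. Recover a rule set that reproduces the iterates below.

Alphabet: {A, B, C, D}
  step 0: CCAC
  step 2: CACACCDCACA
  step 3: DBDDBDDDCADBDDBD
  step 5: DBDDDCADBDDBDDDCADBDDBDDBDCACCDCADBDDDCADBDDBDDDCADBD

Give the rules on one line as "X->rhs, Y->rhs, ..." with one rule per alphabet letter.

A->BD, B->CCD, C->D, D->CA

  step 2 ⇒ step 3: CACACCDCACA ⇒ D·BD·D·BD·D·D·CA·D·BD·D·BD
    A ↦ BD
    C ↦ D
    D ↦ CA
    B ↦ CCD  (constrained at step 3)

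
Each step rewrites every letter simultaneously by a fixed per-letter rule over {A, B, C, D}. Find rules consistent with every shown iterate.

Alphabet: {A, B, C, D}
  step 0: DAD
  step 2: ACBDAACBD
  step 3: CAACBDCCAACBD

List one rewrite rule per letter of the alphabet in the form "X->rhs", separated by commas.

A->C, B->AC, C->A, D->BD

  step 2 ⇒ step 3: ACBDAACBD ⇒ C·A·AC·BD·C·C·A·AC·BD
    A ↦ C
    B ↦ AC
    C ↦ A
    D ↦ BD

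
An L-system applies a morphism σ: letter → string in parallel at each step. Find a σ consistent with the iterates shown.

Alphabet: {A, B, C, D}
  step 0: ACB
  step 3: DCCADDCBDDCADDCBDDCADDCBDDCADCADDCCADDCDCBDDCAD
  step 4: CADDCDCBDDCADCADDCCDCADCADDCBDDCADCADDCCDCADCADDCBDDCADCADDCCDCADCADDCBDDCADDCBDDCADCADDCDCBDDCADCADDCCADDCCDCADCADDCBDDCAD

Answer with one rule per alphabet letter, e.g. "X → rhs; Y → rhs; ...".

  step 3 ⇒ step 4: DCCADDCBDDCADDCBDDCADDCBDDCADCADDCCADDCDCBDDCAD ⇒ CAD·DC·DC·BDD·CAD·CAD·DC·CD·CAD·CAD·DC·BDD·CAD·CAD·DC·CD·CAD·CAD·DC·BDD·CAD·CAD·DC·CD·CAD·CAD·DC·BDD·CAD·DC·BDD·CAD·CAD·DC·DC·BDD·CAD·CAD·DC·CAD·DC·CD·CAD·CAD·DC·BDD·CAD
    A ↦ BDD
    B ↦ CD
    C ↦ DC
    D ↦ CAD

A->BDD, B->CD, C->DC, D->CAD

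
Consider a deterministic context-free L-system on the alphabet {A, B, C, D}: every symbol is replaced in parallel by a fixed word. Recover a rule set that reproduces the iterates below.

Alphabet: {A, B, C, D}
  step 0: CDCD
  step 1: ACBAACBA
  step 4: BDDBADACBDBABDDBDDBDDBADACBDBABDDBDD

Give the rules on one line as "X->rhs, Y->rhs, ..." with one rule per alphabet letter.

  step 0 ⇒ step 1: CDCD ⇒ AC·BA·AC·BA
    C ↦ AC
    D ↦ BA
    A ↦ D  (constrained at step 1)
    B ↦ BD  (constrained at step 1)

A->D, B->BD, C->AC, D->BA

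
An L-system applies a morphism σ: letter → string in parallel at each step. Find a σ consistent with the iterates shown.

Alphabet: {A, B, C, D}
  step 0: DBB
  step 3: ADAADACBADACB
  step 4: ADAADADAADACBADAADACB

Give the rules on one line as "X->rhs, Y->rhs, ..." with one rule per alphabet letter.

A->AD, B->CB, C->A, D->A

  step 3 ⇒ step 4: ADAADACBADACB ⇒ AD·A·AD·AD·A·AD·A·CB·AD·A·AD·A·CB
    A ↦ AD
    B ↦ CB
    C ↦ A
    D ↦ A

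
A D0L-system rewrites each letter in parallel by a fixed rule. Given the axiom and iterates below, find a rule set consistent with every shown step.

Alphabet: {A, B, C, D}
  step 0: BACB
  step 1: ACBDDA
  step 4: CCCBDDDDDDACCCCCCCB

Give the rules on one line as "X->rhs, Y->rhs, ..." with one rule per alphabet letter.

A->CB, B->A, C->DD, D->C

  step 0 ⇒ step 1: BACB ⇒ A·CB·DD·A
    A ↦ CB
    B ↦ A
    C ↦ DD
    D ↦ C  (constrained at step 1)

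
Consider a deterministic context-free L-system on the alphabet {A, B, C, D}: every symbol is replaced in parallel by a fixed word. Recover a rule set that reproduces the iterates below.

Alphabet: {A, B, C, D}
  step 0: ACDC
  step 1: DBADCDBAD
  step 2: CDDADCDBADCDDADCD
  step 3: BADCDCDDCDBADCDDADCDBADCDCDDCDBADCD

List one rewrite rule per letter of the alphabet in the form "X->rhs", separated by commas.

  step 2 ⇒ step 3: CDDADCDBADCDDADCD ⇒ BAD·CD·CD·D·CD·BAD·CD·DA·D·CD·BAD·CD·CD·D·CD·BAD·CD
    A ↦ D
    B ↦ DA
    C ↦ BAD
    D ↦ CD

A->D, B->DA, C->BAD, D->CD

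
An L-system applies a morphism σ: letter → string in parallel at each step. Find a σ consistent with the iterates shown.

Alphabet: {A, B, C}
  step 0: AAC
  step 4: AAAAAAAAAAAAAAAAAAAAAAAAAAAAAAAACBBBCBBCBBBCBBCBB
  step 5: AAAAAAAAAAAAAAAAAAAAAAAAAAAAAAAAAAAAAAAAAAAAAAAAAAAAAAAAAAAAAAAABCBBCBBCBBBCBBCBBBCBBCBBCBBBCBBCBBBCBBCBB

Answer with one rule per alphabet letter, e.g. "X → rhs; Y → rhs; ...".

  step 4 ⇒ step 5: AAAAAAAAAAAAAAAAAAAAAAAAAAAAAAAACBBBCBBCBBBCBBCBB ⇒ AA·AA·AA·AA·AA·AA·AA·AA·AA·AA·AA·AA·AA·AA·AA·AA·AA·AA·AA·AA·AA·AA·AA·AA·AA·AA·AA·AA·AA·AA·AA·AA·B·CBB·CBB·CBB·B·CBB·CBB·B·CBB·CBB·CBB·B·CBB·CBB·B·CBB·CBB
    A ↦ AA
    B ↦ CBB
    C ↦ B

A->AA, B->CBB, C->B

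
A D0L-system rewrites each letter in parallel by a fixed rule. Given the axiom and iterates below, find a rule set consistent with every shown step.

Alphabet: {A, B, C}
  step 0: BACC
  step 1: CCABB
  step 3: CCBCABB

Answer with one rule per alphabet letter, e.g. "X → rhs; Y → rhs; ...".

A->CA, B->C, C->B

  step 0 ⇒ step 1: BACC ⇒ C·CA·B·B
    A ↦ CA
    B ↦ C
    C ↦ B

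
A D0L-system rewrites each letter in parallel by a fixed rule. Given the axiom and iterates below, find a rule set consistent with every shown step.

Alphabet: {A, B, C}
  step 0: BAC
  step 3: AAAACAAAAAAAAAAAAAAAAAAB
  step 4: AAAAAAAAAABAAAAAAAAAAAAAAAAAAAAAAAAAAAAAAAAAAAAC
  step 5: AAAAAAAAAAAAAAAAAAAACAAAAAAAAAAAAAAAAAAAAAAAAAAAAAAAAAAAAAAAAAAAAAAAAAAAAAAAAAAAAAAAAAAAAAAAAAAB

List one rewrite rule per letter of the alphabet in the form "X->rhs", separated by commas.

A->AA, B->C, C->AAB

  step 4 ⇒ step 5: AAAAAAAAAABAAAAAAAAAAAAAAAAAAAAAAAAAAAAAAAAAAAAC ⇒ AA·AA·AA·AA·AA·AA·AA·AA·AA·AA·C·AA·AA·AA·AA·AA·AA·AA·AA·AA·AA·AA·AA·AA·AA·AA·AA·AA·AA·AA·AA·AA·AA·AA·AA·AA·AA·AA·AA·AA·AA·AA·AA·AA·AA·AA·AA·AAB
    A ↦ AA
    B ↦ C
    C ↦ AAB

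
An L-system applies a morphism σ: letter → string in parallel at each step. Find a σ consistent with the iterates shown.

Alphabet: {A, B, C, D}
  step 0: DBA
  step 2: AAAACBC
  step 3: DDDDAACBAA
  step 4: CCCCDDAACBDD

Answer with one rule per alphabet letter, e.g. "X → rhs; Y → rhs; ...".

  step 3 ⇒ step 4: DDDDAACBAA ⇒ C·C·C·C·D·D·AA·CB·D·D
    A ↦ D
    B ↦ CB
    C ↦ AA
    D ↦ C

A->D, B->CB, C->AA, D->C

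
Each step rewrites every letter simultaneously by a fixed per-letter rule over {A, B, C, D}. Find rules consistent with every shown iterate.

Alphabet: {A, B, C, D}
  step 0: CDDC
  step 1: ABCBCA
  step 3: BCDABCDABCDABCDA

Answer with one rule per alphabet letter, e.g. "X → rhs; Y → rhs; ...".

  step 0 ⇒ step 1: CDDC ⇒ A·BC·BC·A
    C ↦ A
    D ↦ BC
    A ↦ DA  (constrained at step 1)
    B ↦ D  (constrained at step 1)

A->DA, B->D, C->A, D->BC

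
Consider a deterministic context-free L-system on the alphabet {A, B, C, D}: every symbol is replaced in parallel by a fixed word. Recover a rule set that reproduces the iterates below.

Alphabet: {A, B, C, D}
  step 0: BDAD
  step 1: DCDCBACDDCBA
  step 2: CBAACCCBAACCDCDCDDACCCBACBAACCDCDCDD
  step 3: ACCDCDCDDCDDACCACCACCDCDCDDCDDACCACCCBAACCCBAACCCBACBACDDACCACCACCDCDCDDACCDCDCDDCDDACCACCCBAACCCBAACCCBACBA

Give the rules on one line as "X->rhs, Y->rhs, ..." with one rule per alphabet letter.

A->CDD, B->DCD, C->ACC, D->CBA

  step 2 ⇒ step 3: CBAACCCBAACCDCDCDDACCCBACBAACCDCDCDD ⇒ ACC·DCD·CDD·CDD·ACC·ACC·ACC·DCD·CDD·CDD·ACC·ACC·CBA·ACC·CBA·ACC·CBA·CBA·CDD·ACC·ACC·ACC·DCD·CDD·ACC·DCD·CDD·CDD·ACC·ACC·CBA·ACC·CBA·ACC·CBA·CBA
    A ↦ CDD
    B ↦ DCD
    C ↦ ACC
    D ↦ CBA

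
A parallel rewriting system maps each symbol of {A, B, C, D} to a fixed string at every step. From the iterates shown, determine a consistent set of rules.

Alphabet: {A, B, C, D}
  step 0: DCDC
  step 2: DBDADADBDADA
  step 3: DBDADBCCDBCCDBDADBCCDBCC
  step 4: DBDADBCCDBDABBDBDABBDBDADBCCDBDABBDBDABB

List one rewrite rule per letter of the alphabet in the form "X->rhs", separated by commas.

A->CC, B->DA, C->B, D->DB

  step 3 ⇒ step 4: DBDADBCCDBCCDBDADBCCDBCC ⇒ DB·DA·DB·CC·DB·DA·B·B·DB·DA·B·B·DB·DA·DB·CC·DB·DA·B·B·DB·DA·B·B
    A ↦ CC
    B ↦ DA
    C ↦ B
    D ↦ DB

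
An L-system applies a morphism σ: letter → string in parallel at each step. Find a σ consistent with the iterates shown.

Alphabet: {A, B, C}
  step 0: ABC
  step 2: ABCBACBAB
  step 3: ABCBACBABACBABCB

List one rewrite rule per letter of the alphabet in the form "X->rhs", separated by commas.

  step 2 ⇒ step 3: ABCBACBAB ⇒ AB·CB·A·CB·AB·A·CB·AB·CB
    A ↦ AB
    B ↦ CB
    C ↦ A

A->AB, B->CB, C->A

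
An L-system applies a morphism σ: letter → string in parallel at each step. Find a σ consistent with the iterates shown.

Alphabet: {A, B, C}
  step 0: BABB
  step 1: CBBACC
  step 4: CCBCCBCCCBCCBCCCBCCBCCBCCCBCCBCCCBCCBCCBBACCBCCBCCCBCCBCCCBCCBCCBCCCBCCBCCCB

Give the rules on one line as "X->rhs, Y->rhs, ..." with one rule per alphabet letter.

A->BBA, B->C, C->CCB

  step 0 ⇒ step 1: BABB ⇒ C·BBA·C·C
    A ↦ BBA
    B ↦ C
    C ↦ CCB  (constrained at step 1)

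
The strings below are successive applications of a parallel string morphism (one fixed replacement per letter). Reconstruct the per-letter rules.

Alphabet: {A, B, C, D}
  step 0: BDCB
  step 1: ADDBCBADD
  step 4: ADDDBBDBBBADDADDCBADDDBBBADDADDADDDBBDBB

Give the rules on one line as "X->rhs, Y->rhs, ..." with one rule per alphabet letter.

A->D, B->ADD, C->CB, D->B

  step 0 ⇒ step 1: BDCB ⇒ ADD·B·CB·ADD
    B ↦ ADD
    C ↦ CB
    D ↦ B
    A ↦ D  (constrained at step 1)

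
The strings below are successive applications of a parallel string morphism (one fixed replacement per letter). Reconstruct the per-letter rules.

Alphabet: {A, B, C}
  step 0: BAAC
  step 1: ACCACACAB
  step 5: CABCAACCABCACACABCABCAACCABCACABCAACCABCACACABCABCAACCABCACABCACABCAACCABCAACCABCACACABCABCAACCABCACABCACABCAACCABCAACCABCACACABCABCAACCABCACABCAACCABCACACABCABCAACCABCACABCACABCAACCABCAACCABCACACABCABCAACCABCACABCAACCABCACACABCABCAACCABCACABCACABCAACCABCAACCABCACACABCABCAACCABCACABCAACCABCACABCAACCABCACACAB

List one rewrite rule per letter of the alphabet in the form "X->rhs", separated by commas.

A->CA, B->AC, C->CAB

  step 0 ⇒ step 1: BAAC ⇒ AC·CA·CA·CAB
    A ↦ CA
    B ↦ AC
    C ↦ CAB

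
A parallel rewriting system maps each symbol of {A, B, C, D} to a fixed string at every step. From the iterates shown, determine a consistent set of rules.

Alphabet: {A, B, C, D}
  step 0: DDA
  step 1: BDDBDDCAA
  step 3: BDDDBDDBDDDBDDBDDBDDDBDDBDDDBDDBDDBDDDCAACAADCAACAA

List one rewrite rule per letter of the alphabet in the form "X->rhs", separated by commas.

  step 0 ⇒ step 1: DDA ⇒ BDD·BDD·CAA
    A ↦ CAA
    D ↦ BDD
    B ↦ D  (constrained at step 1)
    C ↦ D  (constrained at step 1)

A->CAA, B->D, C->D, D->BDD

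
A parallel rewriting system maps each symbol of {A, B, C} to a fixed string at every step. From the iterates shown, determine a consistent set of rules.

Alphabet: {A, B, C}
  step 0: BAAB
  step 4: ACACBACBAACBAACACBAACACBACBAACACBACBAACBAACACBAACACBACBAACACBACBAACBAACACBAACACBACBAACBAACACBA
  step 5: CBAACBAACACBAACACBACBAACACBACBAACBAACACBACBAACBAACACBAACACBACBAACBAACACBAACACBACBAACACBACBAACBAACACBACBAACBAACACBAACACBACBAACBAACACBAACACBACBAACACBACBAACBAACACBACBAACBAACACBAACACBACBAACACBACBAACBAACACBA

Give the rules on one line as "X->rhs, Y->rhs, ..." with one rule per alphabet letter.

A->CBA, B->CA, C->A

  step 4 ⇒ step 5: ACACBACBAACBAACACBAACACBACBAACACBACBAACBAACACBAACACBACBAACACBACBAACBAACACBAACACBACBAACBAACACBA ⇒ CBA·A·CBA·A·CA·CBA·A·CA·CBA·CBA·A·CA·CBA·CBA·A·CBA·A·CA·CBA·CBA·A·CBA·A·CA·CBA·A·CA·CBA·CBA·A·CBA·A·CA·CBA·A·CA·CBA·CBA·A·CA·CBA·CBA·A·CBA·A·CA·CBA·CBA·A·CBA·A·CA·CBA·A·CA·CBA·CBA·A·CBA·A·CA·CBA·A·CA·CBA·CBA·A·CA·CBA·CBA·A·CBA·A·CA·CBA·CBA·A·CBA·A·CA·CBA·A·CA·CBA·CBA·A·CA·CBA·CBA·A·CBA·A·CA·CBA
    A ↦ CBA
    B ↦ CA
    C ↦ A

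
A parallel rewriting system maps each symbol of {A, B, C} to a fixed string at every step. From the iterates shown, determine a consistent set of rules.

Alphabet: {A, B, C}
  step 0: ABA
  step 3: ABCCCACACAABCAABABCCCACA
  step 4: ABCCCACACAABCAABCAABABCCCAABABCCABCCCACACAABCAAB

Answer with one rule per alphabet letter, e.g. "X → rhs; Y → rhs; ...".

A->AB, B->CC, C->CA

  step 3 ⇒ step 4: ABCCCACACAABCAABABCCCACA ⇒ AB·CC·CA·CA·CA·AB·CA·AB·CA·AB·AB·CC·CA·AB·AB·CC·AB·CC·CA·CA·CA·AB·CA·AB
    A ↦ AB
    B ↦ CC
    C ↦ CA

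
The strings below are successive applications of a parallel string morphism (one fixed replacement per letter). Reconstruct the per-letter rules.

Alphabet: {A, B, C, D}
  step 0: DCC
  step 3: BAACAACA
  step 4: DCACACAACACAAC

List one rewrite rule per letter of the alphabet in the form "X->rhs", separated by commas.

  step 3 ⇒ step 4: BAACAACA ⇒ DC·AC·AC·A·AC·AC·A·AC
    A ↦ AC
    B ↦ DC
    C ↦ A
    D ↦ B  (constrained at step 0)

A->AC, B->DC, C->A, D->B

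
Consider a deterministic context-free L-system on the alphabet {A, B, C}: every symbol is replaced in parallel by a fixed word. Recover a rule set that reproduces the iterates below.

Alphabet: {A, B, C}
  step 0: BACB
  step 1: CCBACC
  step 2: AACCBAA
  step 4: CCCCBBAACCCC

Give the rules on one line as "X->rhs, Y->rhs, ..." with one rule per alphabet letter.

A->B, B->CC, C->A

  step 1 ⇒ step 2: CCBACC ⇒ A·A·CC·B·A·A
    A ↦ B
    B ↦ CC
    C ↦ A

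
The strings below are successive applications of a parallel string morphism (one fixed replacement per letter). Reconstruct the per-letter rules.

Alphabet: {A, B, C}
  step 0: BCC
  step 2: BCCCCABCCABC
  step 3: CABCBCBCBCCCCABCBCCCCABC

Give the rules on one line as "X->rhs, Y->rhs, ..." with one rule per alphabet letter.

  step 2 ⇒ step 3: BCCCCABCCABC ⇒ CA·BC·BC·BC·BC·CC·CA·BC·BC·CC·CA·BC
    A ↦ CC
    B ↦ CA
    C ↦ BC

A->CC, B->CA, C->BC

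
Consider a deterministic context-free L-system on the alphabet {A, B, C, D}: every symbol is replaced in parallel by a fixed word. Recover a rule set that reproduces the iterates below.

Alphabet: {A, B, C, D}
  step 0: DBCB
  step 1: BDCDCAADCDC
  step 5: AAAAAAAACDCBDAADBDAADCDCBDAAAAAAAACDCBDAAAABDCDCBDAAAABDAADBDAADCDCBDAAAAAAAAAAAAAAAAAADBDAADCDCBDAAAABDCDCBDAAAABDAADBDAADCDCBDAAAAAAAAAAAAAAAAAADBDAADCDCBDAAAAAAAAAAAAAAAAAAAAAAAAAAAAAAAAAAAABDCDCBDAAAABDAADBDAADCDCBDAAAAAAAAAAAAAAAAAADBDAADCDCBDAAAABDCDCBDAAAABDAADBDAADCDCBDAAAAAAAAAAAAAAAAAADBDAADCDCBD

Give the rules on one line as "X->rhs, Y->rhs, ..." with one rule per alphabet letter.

  step 0 ⇒ step 1: DBCB ⇒ BD·CDC·AAD·CDC
    B ↦ CDC
    C ↦ AAD
    D ↦ BD
    A ↦ AA  (constrained at step 1)

A->AA, B->CDC, C->AAD, D->BD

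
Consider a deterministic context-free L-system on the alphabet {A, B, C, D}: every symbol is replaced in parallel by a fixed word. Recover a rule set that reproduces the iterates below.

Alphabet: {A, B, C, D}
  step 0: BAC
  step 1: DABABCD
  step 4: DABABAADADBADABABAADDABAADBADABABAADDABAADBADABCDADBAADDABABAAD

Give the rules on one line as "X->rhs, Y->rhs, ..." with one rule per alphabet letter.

A->BA, B->DA, C->BCD, D->AD

  step 0 ⇒ step 1: BAC ⇒ DA·BA·BCD
    A ↦ BA
    B ↦ DA
    C ↦ BCD
    D ↦ AD  (constrained at step 1)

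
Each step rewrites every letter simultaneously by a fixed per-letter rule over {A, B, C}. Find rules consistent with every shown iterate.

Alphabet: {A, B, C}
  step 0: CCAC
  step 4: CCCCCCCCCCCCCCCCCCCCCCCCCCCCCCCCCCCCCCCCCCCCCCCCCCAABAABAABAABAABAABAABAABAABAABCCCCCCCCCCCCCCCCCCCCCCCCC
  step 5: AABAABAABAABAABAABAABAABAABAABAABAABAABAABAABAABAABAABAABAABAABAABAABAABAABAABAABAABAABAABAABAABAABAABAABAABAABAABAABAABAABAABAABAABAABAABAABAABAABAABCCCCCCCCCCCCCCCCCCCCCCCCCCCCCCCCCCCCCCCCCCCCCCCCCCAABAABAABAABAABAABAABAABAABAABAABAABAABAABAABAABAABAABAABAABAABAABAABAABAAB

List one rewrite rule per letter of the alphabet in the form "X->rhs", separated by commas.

  step 4 ⇒ step 5: CCCCCCCCCCCCCCCCCCCCCCCCCCCCCCCCCCCCCCCCCCCCCCCCCCAABAABAABAABAABAABAABAABAABAABCCCCCCCCCCCCCCCCCCCCCCCCC ⇒ AAB·AAB·AAB·AAB·AAB·AAB·AAB·AAB·AAB·AAB·AAB·AAB·AAB·AAB·AAB·AAB·AAB·AAB·AAB·AAB·AAB·AAB·AAB·AAB·AAB·AAB·AAB·AAB·AAB·AAB·AAB·AAB·AAB·AAB·AAB·AAB·AAB·AAB·AAB·AAB·AAB·AAB·AAB·AAB·AAB·AAB·AAB·AAB·AAB·AAB·CC·CC·C·CC·CC·C·CC·CC·C·CC·CC·C·CC·CC·C·CC·CC·C·CC·CC·C·CC·CC·C·CC·CC·C·CC·CC·C·AAB·AAB·AAB·AAB·AAB·AAB·AAB·AAB·AAB·AAB·AAB·AAB·AAB·AAB·AAB·AAB·AAB·AAB·AAB·AAB·AAB·AAB·AAB·AAB·AAB
    A ↦ CC
    B ↦ C
    C ↦ AAB

A->CC, B->C, C->AAB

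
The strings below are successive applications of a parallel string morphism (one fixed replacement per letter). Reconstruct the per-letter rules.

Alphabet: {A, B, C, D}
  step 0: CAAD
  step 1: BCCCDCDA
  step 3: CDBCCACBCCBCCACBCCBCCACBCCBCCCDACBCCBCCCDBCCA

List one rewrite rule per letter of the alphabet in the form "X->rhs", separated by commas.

  step 0 ⇒ step 1: CAAD ⇒ BCC·CD·CD·A
    A ↦ CD
    C ↦ BCC
    D ↦ A
    B ↦ AC  (constrained at step 1)

A->CD, B->AC, C->BCC, D->A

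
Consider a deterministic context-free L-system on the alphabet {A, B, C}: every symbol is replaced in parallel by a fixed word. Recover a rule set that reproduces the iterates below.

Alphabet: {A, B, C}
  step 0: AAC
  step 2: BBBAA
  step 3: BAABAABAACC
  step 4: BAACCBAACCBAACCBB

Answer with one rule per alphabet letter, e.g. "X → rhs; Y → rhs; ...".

  step 3 ⇒ step 4: BAABAABAACC ⇒ BAA·C·C·BAA·C·C·BAA·C·C·B·B
    A ↦ C
    B ↦ BAA
    C ↦ B

A->C, B->BAA, C->B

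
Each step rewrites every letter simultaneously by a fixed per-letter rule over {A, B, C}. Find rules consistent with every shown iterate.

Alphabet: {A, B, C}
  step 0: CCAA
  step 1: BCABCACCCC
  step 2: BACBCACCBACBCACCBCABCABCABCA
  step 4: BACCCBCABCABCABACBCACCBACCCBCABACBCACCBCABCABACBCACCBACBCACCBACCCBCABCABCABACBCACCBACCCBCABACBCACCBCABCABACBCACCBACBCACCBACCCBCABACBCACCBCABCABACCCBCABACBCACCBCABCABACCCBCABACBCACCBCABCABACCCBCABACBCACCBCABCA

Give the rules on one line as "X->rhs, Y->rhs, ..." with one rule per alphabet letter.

  step 1 ⇒ step 2: BCABCACCCC ⇒ BAC·BCA·CC·BAC·BCA·CC·BCA·BCA·BCA·BCA
    A ↦ CC
    B ↦ BAC
    C ↦ BCA

A->CC, B->BAC, C->BCA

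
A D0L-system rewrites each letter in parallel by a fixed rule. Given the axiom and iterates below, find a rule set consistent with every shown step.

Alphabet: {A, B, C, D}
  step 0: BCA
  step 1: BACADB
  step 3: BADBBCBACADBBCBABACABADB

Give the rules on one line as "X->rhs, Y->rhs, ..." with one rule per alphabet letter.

  step 0 ⇒ step 1: BCA ⇒ BA·CA·DB
    A ↦ DB
    B ↦ BA
    C ↦ CA
    D ↦ BC  (constrained at step 1)

A->DB, B->BA, C->CA, D->BC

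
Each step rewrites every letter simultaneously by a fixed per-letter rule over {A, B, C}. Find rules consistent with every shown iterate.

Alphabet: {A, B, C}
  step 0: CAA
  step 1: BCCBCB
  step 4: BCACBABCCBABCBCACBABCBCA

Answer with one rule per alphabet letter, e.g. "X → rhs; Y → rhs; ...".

A->CB, B->A, C->BC

  step 0 ⇒ step 1: CAA ⇒ BC·CB·CB
    A ↦ CB
    C ↦ BC
    B ↦ A  (constrained at step 1)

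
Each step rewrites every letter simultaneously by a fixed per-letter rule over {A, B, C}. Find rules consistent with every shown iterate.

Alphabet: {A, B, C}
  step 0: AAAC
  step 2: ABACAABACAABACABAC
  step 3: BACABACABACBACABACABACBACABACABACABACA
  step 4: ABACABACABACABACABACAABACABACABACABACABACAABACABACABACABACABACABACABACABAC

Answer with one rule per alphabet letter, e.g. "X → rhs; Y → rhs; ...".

  step 3 ⇒ step 4: BACABACABACBACABACABACBACABACABACABACA ⇒ A·BAC·A·BAC·A·BAC·A·BAC·A·BAC·A·A·BAC·A·BAC·A·BAC·A·BAC·A·BAC·A·A·BAC·A·BAC·A·BAC·A·BAC·A·BAC·A·BAC·A·BAC·A·BAC
    A ↦ BAC
    B ↦ A
    C ↦ A

A->BAC, B->A, C->A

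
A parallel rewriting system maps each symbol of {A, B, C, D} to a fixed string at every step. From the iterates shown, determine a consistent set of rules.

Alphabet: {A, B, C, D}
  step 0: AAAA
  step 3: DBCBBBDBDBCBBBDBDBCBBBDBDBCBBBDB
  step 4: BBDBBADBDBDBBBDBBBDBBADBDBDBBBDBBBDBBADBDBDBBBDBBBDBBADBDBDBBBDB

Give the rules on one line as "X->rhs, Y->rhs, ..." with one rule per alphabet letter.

  step 3 ⇒ step 4: DBCBBBDBDBCBBBDBDBCBBBDBDBCBBBDB ⇒ BB·DB·BA·DB·DB·DB·BB·DB·BB·DB·BA·DB·DB·DB·BB·DB·BB·DB·BA·DB·DB·DB·BB·DB·BB·DB·BA·DB·DB·DB·BB·DB
    B ↦ DB
    C ↦ BA
    D ↦ BB
    A ↦ CB  (constrained at step 0)

A->CB, B->DB, C->BA, D->BB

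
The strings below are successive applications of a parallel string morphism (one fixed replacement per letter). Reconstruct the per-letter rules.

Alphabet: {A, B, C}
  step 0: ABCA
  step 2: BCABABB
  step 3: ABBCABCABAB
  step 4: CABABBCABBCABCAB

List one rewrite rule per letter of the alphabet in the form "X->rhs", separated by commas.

A->C, B->AB, C->B

  step 3 ⇒ step 4: ABBCABCABAB ⇒ C·AB·AB·B·C·AB·B·C·AB·C·AB
    A ↦ C
    B ↦ AB
    C ↦ B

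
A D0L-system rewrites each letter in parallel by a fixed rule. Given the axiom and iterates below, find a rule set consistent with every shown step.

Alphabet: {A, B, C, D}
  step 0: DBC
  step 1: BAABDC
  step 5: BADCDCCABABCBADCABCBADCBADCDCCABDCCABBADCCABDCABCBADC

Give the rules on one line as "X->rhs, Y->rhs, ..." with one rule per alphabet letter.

A->C, B->AB, C->DC, D->BA

  step 0 ⇒ step 1: DBC ⇒ BA·AB·DC
    B ↦ AB
    C ↦ DC
    D ↦ BA
    A ↦ C  (constrained at step 1)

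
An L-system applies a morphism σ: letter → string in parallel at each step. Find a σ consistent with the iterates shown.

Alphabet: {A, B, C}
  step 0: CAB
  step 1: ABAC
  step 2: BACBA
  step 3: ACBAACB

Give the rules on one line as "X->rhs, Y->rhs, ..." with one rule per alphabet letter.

  step 2 ⇒ step 3: BACBA ⇒ AC·B·A·AC·B
    A ↦ B
    B ↦ AC
    C ↦ A

A->B, B->AC, C->A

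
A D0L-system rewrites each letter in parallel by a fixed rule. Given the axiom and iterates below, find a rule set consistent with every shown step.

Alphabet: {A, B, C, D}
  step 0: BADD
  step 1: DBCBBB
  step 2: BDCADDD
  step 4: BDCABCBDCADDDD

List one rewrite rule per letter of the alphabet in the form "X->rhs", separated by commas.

A->BCB, B->D, C->CA, D->B

  step 1 ⇒ step 2: DBCBBB ⇒ B·D·CA·D·D·D
    B ↦ D
    C ↦ CA
    D ↦ B
  step 0 ⇒ step 1: BADD ⇒ D·BCB·B·B
    A ↦ BCB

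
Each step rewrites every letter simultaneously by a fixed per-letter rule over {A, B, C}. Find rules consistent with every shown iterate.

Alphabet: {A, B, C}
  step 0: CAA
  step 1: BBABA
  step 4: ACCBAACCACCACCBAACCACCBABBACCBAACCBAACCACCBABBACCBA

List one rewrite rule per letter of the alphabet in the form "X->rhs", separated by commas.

A->BA, B->ACC, C->B

  step 0 ⇒ step 1: CAA ⇒ B·BA·BA
    A ↦ BA
    C ↦ B
    B ↦ ACC  (constrained at step 1)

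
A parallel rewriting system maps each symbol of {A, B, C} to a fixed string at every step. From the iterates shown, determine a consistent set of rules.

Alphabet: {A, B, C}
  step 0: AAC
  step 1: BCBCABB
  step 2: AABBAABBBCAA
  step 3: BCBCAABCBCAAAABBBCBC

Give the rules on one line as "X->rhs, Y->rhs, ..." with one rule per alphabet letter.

A->BC, B->A, C->ABB

  step 2 ⇒ step 3: AABBAABBBCAA ⇒ BC·BC·A·A·BC·BC·A·A·A·ABB·BC·BC
    A ↦ BC
    B ↦ A
    C ↦ ABB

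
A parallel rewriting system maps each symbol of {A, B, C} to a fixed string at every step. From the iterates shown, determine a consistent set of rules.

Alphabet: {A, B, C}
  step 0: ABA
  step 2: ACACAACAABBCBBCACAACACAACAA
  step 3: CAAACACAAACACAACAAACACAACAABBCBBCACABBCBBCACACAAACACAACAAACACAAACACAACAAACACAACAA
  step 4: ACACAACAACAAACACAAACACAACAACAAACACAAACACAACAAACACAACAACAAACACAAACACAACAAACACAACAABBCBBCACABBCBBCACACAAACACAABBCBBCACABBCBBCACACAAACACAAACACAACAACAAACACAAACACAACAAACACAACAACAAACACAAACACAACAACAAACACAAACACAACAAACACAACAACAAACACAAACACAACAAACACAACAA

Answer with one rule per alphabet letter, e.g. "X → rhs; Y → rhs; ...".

  step 3 ⇒ step 4: CAAACACAAACACAACAAACACAACAABBCBBCACABBCBBCACACAAACACAACAAACACAAACACAACAAACACAACAA ⇒ ACA·CAA·CAA·CAA·ACA·CAA·ACA·CAA·CAA·CAA·ACA·CAA·ACA·CAA·CAA·ACA·CAA·CAA·CAA·ACA·CAA·ACA·CAA·CAA·ACA·CAA·CAA·BBC·BBC·ACA·BBC·BBC·ACA·CAA·ACA·CAA·BBC·BBC·ACA·BBC·BBC·ACA·CAA·ACA·CAA·ACA·CAA·CAA·CAA·ACA·CAA·ACA·CAA·CAA·ACA·CAA·CAA·CAA·ACA·CAA·ACA·CAA·CAA·CAA·ACA·CAA·ACA·CAA·CAA·ACA·CAA·CAA·CAA·ACA·CAA·ACA·CAA·CAA·ACA·CAA·CAA
    A ↦ CAA
    B ↦ BBC
    C ↦ ACA

A->CAA, B->BBC, C->ACA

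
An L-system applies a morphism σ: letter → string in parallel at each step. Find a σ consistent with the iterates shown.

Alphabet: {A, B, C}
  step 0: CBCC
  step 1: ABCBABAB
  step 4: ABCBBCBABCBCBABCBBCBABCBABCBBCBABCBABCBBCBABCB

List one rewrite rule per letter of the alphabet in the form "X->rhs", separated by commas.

A->B, B->CB, C->AB

  step 0 ⇒ step 1: CBCC ⇒ AB·CB·AB·AB
    B ↦ CB
    C ↦ AB
    A ↦ B  (constrained at step 1)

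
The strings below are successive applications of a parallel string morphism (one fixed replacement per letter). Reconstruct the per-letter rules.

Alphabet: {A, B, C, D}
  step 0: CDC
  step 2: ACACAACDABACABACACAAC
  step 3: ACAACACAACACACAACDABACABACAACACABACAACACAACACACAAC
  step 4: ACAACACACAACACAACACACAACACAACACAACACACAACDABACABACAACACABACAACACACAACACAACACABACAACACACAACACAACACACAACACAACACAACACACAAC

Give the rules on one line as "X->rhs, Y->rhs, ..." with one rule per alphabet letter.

  step 3 ⇒ step 4: ACAACACAACACACAACDABACABACAACACABACAACACAACACACAAC ⇒ AC·AAC·AC·AC·AAC·AC·AAC·AC·AC·AAC·AC·AAC·AC·AAC·AC·AC·AAC·DAB·AC·AB·AC·AAC·AC·AB·AC·AAC·AC·AC·AAC·AC·AAC·AC·AB·AC·AAC·AC·AC·AAC·AC·AAC·AC·AC·AAC·AC·AAC·AC·AAC·AC·AC·AAC
    A ↦ AC
    B ↦ AB
    C ↦ AAC
    D ↦ DAB

A->AC, B->AB, C->AAC, D->DAB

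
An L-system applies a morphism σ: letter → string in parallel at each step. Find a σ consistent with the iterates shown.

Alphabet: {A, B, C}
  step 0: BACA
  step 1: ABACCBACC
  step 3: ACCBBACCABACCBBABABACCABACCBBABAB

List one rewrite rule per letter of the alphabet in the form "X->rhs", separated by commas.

  step 0 ⇒ step 1: BACA ⇒ AB·ACC·B·ACC
    A ↦ ACC
    B ↦ AB
    C ↦ B

A->ACC, B->AB, C->B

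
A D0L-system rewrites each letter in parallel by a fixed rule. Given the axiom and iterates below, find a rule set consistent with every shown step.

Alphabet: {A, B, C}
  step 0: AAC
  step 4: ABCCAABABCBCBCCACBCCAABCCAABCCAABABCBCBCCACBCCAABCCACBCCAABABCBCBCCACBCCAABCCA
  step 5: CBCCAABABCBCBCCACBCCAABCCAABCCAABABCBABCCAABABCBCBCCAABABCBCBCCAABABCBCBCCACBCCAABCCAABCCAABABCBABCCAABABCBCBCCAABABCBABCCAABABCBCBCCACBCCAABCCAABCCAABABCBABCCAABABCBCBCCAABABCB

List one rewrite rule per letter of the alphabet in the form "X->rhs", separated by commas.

  step 4 ⇒ step 5: ABCCAABABCBCBCCACBCCAABCCAABCCAABABCBCBCCACBCCAABCCACBCCAABABCBCBCCACBCCAABCCA ⇒ CB·CCA·AB·AB·CB·CB·CCA·CB·CCA·AB·CCA·AB·CCA·AB·AB·CB·AB·CCA·AB·AB·CB·CB·CCA·AB·AB·CB·CB·CCA·AB·AB·CB·CB·CCA·CB·CCA·AB·CCA·AB·CCA·AB·AB·CB·AB·CCA·AB·AB·CB·CB·CCA·AB·AB·CB·AB·CCA·AB·AB·CB·CB·CCA·CB·CCA·AB·CCA·AB·CCA·AB·AB·CB·AB·CCA·AB·AB·CB·CB·CCA·AB·AB·CB
    A ↦ CB
    B ↦ CCA
    C ↦ AB

A->CB, B->CCA, C->AB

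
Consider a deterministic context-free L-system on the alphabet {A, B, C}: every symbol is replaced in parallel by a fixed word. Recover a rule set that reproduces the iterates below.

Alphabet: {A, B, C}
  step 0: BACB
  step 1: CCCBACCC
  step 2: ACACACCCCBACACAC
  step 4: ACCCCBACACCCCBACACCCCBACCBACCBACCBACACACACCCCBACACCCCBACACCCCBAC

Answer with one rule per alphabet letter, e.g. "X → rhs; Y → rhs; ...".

A->CB, B->CC, C->AC

  step 1 ⇒ step 2: CCCBACCC ⇒ AC·AC·AC·CC·CB·AC·AC·AC
    A ↦ CB
    B ↦ CC
    C ↦ AC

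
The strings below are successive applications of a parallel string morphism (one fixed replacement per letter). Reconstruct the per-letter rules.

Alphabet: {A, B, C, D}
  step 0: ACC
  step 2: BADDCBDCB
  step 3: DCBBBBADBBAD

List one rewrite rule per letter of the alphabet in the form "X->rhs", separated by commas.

  step 2 ⇒ step 3: BADDCBDCB ⇒ D·CB·B·B·BA·D·B·BA·D
    A ↦ CB
    B ↦ D
    C ↦ BA
    D ↦ B

A->CB, B->D, C->BA, D->B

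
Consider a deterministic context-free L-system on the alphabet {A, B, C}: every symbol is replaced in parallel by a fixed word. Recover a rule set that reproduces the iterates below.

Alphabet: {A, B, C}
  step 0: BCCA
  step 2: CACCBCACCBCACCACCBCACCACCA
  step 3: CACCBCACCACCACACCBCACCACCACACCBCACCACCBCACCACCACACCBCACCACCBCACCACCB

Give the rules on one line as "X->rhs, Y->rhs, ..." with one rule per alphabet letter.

  step 2 ⇒ step 3: CACCBCACCBCACCACCBCACCACCA ⇒ CAC·CB·CAC·CAC·CA·CAC·CB·CAC·CAC·CA·CAC·CB·CAC·CAC·CB·CAC·CAC·CA·CAC·CB·CAC·CAC·CB·CAC·CAC·CB
    A ↦ CB
    B ↦ CA
    C ↦ CAC

A->CB, B->CA, C->CAC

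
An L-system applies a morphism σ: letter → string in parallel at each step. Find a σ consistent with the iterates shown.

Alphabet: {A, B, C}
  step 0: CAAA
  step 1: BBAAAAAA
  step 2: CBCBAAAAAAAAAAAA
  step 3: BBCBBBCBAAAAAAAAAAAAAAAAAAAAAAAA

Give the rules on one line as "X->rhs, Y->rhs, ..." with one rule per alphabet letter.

A->AA, B->CB, C->BB

  step 2 ⇒ step 3: CBCBAAAAAAAAAAAA ⇒ BB·CB·BB·CB·AA·AA·AA·AA·AA·AA·AA·AA·AA·AA·AA·AA
    A ↦ AA
    B ↦ CB
    C ↦ BB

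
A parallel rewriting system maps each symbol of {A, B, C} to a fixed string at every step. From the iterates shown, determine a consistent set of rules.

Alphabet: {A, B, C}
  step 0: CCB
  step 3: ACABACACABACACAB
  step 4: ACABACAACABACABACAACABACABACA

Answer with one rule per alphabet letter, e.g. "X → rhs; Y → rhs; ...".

  step 3 ⇒ step 4: ACABACACABACACAB ⇒ AC·AB·AC·A·AC·AB·AC·AB·AC·A·AC·AB·AC·AB·AC·A
    A ↦ AC
    B ↦ A
    C ↦ AB

A->AC, B->A, C->AB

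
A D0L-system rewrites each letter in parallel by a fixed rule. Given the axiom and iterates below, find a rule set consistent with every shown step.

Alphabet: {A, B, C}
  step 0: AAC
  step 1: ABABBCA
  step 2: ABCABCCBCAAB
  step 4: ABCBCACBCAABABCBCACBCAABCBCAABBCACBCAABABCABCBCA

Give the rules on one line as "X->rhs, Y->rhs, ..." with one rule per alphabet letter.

A->AB, B->C, C->BCA

  step 1 ⇒ step 2: ABABBCA ⇒ AB·C·AB·C·C·BCA·AB
    A ↦ AB
    B ↦ C
    C ↦ BCA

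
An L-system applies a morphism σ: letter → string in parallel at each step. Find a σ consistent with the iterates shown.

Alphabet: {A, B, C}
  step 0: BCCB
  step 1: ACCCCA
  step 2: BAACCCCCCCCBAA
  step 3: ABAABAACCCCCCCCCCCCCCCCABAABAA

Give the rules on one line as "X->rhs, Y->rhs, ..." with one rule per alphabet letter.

A->BAA, B->A, C->CC

  step 2 ⇒ step 3: BAACCCCCCCCBAA ⇒ A·BAA·BAA·CC·CC·CC·CC·CC·CC·CC·CC·A·BAA·BAA
    A ↦ BAA
    B ↦ A
    C ↦ CC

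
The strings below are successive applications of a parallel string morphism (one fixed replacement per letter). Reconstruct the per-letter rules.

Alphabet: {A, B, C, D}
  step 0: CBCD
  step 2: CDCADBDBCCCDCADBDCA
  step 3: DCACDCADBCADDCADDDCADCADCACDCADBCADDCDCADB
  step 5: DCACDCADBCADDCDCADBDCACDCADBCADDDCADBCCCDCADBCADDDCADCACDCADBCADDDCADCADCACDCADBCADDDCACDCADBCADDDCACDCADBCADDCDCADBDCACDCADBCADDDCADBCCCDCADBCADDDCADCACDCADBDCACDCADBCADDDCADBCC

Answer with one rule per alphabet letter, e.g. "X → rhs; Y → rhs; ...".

A->DB, B->ADD, C->DCA, D->C

  step 2 ⇒ step 3: CDCADBDBCCCDCADBDCA ⇒ DCA·C·DCA·DB·C·ADD·C·ADD·DCA·DCA·DCA·C·DCA·DB·C·ADD·C·DCA·DB
    A ↦ DB
    B ↦ ADD
    C ↦ DCA
    D ↦ C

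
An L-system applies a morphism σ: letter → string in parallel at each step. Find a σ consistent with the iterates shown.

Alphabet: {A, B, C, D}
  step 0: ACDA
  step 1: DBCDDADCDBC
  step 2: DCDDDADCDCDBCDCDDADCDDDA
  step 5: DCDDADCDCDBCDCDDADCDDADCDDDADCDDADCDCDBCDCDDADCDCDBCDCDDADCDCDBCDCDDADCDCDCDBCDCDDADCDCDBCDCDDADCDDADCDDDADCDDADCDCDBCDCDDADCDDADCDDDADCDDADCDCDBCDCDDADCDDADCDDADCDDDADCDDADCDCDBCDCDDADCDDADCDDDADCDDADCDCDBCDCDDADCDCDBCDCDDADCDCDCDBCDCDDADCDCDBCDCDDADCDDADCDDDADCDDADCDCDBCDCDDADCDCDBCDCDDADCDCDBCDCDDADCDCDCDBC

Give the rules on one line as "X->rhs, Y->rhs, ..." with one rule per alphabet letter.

A->DBC, B->D, C->DDA, D->DC

  step 1 ⇒ step 2: DBCDDADCDBC ⇒ DC·D·DDA·DC·DC·DBC·DC·DDA·DC·D·DDA
    A ↦ DBC
    B ↦ D
    C ↦ DDA
    D ↦ DC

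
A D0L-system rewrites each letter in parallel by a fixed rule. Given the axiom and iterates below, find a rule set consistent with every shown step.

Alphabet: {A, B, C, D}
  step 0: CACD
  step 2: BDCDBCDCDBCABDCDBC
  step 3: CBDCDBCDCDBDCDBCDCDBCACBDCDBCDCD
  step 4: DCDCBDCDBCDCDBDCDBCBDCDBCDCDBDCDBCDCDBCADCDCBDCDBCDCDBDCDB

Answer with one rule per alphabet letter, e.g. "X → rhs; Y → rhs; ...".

  step 3 ⇒ step 4: CBDCDBCDCDBDCDBCDCDBCACBDCDBCDCD ⇒ DCD·C·B·DCD·B·C·DCD·B·DCD·B·C·B·DCD·B·C·DCD·B·DCD·B·C·DCD·BCA·DCD·C·B·DCD·B·C·DCD·B·DCD·B
    A ↦ BCA
    B ↦ C
    C ↦ DCD
    D ↦ B

A->BCA, B->C, C->DCD, D->B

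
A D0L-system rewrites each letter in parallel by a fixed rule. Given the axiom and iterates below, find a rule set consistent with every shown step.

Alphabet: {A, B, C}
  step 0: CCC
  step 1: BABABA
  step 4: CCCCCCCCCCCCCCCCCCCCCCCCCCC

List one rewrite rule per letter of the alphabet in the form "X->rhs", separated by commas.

  step 0 ⇒ step 1: CCC ⇒ BA·BA·BA
    C ↦ BA
    A ↦ CC  (constrained at step 1)
    B ↦ C  (constrained at step 1)

A->CC, B->C, C->BA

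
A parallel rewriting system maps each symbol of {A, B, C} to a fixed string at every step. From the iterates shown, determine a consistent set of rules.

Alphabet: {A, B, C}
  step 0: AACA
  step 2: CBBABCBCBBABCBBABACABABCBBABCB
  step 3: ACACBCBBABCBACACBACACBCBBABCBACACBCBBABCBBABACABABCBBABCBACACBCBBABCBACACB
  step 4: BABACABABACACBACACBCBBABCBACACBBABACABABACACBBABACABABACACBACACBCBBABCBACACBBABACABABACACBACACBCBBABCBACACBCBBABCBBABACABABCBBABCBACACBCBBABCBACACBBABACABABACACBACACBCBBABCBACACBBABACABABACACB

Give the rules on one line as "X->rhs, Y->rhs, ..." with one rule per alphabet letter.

  step 3 ⇒ step 4: ACACBCBBABCBACACBACACBCBBABCBACACBCBBABCBBABACABABCBBABCBACACBCBBABCBACACB ⇒ BAB·ACA·BAB·ACA·CB·ACA·CB·CB·BAB·CB·ACA·CB·BAB·ACA·BAB·ACA·CB·BAB·ACA·BAB·ACA·CB·ACA·CB·CB·BAB·CB·ACA·CB·BAB·ACA·BAB·ACA·CB·ACA·CB·CB·BAB·CB·ACA·CB·CB·BAB·CB·BAB·ACA·BAB·CB·BAB·CB·ACA·CB·CB·BAB·CB·ACA·CB·BAB·ACA·BAB·ACA·CB·ACA·CB·CB·BAB·CB·ACA·CB·BAB·ACA·BAB·ACA·CB
    A ↦ BAB
    B ↦ CB
    C ↦ ACA

A->BAB, B->CB, C->ACA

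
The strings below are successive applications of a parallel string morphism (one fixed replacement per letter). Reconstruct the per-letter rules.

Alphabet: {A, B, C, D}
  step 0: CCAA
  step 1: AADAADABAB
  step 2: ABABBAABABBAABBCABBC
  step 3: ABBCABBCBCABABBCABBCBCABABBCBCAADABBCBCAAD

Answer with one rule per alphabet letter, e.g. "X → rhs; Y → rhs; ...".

  step 2 ⇒ step 3: ABABBAABABBAABBCABBC ⇒ AB·BC·AB·BC·BC·AB·AB·BC·AB·BC·BC·AB·AB·BC·BC·AAD·AB·BC·BC·AAD
    A ↦ AB
    B ↦ BC
    C ↦ AAD
  step 1 ⇒ step 2: AADAADABAB ⇒ AB·AB·BA·AB·AB·BA·AB·BC·AB·BC
    D ↦ BA

A->AB, B->BC, C->AAD, D->BA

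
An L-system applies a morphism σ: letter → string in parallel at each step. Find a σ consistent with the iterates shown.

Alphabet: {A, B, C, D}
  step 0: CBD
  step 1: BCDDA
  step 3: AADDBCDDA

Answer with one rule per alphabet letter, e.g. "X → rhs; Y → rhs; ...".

A->D, B->DD, C->BC, D->A

  step 0 ⇒ step 1: CBD ⇒ BC·DD·A
    B ↦ DD
    C ↦ BC
    D ↦ A
    A ↦ D  (constrained at step 1)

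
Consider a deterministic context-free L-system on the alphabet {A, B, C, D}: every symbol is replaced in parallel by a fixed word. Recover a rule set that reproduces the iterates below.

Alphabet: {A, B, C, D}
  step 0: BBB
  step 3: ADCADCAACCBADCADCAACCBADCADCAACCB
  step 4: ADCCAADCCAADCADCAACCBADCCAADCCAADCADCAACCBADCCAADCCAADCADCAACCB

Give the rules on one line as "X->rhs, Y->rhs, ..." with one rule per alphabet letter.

A->ADC, B->CCB, C->A, D->C

  step 3 ⇒ step 4: ADCADCAACCBADCADCAACCBADCADCAACCB ⇒ ADC·C·A·ADC·C·A·ADC·ADC·A·A·CCB·ADC·C·A·ADC·C·A·ADC·ADC·A·A·CCB·ADC·C·A·ADC·C·A·ADC·ADC·A·A·CCB
    A ↦ ADC
    B ↦ CCB
    C ↦ A
    D ↦ C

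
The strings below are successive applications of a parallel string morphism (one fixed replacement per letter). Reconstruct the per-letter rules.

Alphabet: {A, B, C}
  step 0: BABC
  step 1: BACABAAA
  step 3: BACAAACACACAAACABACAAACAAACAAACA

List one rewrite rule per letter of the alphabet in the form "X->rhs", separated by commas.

  step 0 ⇒ step 1: BABC ⇒ BA·CA·BA·AA
    A ↦ CA
    B ↦ BA
    C ↦ AA

A->CA, B->BA, C->AA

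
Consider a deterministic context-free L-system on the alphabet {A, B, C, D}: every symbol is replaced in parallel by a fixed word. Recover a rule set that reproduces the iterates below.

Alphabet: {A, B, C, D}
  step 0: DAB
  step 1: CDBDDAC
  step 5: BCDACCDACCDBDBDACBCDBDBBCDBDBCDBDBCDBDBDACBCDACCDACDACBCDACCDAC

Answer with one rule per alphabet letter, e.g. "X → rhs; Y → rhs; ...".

  step 0 ⇒ step 1: DAB ⇒ C·DBD·DAC
    A ↦ DBD
    B ↦ DAC
    D ↦ C
    C ↦ B  (constrained at step 1)

A->DBD, B->DAC, C->B, D->C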